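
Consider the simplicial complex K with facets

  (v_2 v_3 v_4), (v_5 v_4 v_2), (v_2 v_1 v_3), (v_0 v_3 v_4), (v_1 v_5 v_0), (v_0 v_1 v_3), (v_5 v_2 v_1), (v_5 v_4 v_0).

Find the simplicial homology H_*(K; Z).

H_0 = Z,  H_1 = 0,  H_2 = Z.

Fix the vertex order v_0 < v_1 < v_2 < v_3 < v_4 < v_5 and write every simplex with vertices in increasing order. Then dim K = 2 and the simplices of K are:

  0-simplices (6): [v_0], [v_1], [v_2], [v_3], [v_4], [v_5]
  1-simplices (12): [v_0,v_1], [v_0,v_3], [v_0,v_4], [v_0,v_5], [v_1,v_2], [v_1,v_3], [v_1,v_5], [v_2,v_3], [v_2,v_4], [v_2,v_5], [v_3,v_4], [v_4,v_5]
  2-simplices (8): [v_0,v_1,v_3], [v_0,v_1,v_5], [v_0,v_3,v_4], [v_0,v_4,v_5], [v_1,v_2,v_3], [v_1,v_2,v_5], [v_2,v_3,v_4], [v_2,v_4,v_5]

so the chain groups are C_0 ≅ Z^6, C_1 ≅ Z^12, C_2 ≅ Z^8.

The boundary map ∂_1: C_1 → C_0 maps an edge to its endpoints' difference, ∂[p,q] = q − p. For instance
  ∂[v_4,v_5] = [v_5] − [v_4].
The 6×12 boundary matrix has rank 5 and Smith normal form diag(1,1,1,1,1).

Boundary ∂_2: C_2 → C_1 sends each 2-simplex [p,q,r] to [q,r] − [p,r] + [p,q]. For instance
  ∂[v_1,v_2,v_3] = [v_2,v_3] − [v_1,v_3] + [v_1,v_2],
  ∂[v_2,v_3,v_4] = [v_3,v_4] − [v_2,v_4] + [v_2,v_3].
The 12×8 boundary matrix has rank 7 and Smith normal form diag(1,1,1,1,1,1,1).

From H_k ≅ ker(∂_k) / im(∂_{k+1}) we obtain:

  H_0: rank C_0 − rank ∂_1 = 6 − 5 = 1, and the invariant factors of ∂_1 are all 1, so H_0 = Z.
  H_1: rank ker ∂_1 − rank ∂_2 = (12 − 5) − 7 = 0, and the invariant factors of ∂_2 are all 1, so H_1 = 0.
  H_2: rank ker ∂_2 − rank ∂_3 = (8 − 7) − 0 = 1, and there is no ∂_3, so H_2 = Z.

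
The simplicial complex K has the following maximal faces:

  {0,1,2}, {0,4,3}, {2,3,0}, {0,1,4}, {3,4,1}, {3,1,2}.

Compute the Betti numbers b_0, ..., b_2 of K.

Order the vertices as 0 < 1 < 2 < 3 < 4. Listing each simplex with vertices in this order, K has dimension 2 with simplices:

  0-simplices (5): [0], [1], [2], [3], [4]
  1-simplices (9): [0,1], [0,2], [0,3], [0,4], [1,2], [1,3], [1,4], [2,3], [3,4]
  2-simplices (6): [0,1,2], [0,1,4], [0,2,3], [0,3,4], [1,2,3], [1,3,4]

so the chain groups are C_0 ≅ Z^5, C_1 ≅ Z^9, C_2 ≅ Z^6.

Boundary ∂_1: C_1 → C_0 sends each edge [p,q] (with p < q) to q − p.
This gives a 5×9 integer matrix of rank 4; reducing to Smith normal form yields diagonal entries (1,1,1,1).

∂_2: C_2 → C_1 sends each 2-simplex [p,q,r] to [q,r] − [p,r] + [p,q]. For instance
  ∂[0,3,4] = [3,4] − [0,4] + [0,3],
  ∂[0,2,3] = [2,3] − [0,3] + [0,2].
The 9×6 boundary matrix has rank 5 and Smith normal form diag(1,1,1,1,1).

Computing H_k = (kernel of ∂_k) / (image of ∂_{k+1}):

  H_0: rank C_0 − rank ∂_1 = 5 − 4 = 1, and the invariant factors of ∂_1 are all 1, so H_0 ≅ Z.
  H_1: rank ker ∂_1 − rank ∂_2 = (9 − 4) − 5 = 0, and the invariant factors of ∂_2 are all 1, so H_1 ≅ 0.
  H_2: rank ker ∂_2 − rank ∂_3 = (6 − 5) − 0 = 1, and there is no ∂_3, so H_2 ≅ Z.

As a check, the Euler characteristic is 5 − 9 + 6 = 2, which agrees with 1 − 0 + 1 = 2.

Hence the Betti numbers are b_0 = 1, b_1 = 0, b_2 = 1.

b_0 = 1, b_1 = 0, b_2 = 1.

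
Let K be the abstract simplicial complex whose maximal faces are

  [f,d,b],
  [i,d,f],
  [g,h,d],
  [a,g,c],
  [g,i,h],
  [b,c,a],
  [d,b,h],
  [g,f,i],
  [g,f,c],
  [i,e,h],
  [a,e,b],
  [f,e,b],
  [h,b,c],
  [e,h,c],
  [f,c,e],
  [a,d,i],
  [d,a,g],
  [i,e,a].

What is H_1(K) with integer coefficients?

Order the vertices as a < b < c < d < e < f < g < h < i. Listing each simplex with vertices in this order, K has dimension 2 with simplices:

  0-simplices (9): a, b, c, d, e, f, g, h, i
  1-simplices (27): ab, ac, ad, ae, ag, ai, bc, bd, be, bf, bh, ce, cf, cg, ch, df, dg, dh, di, ef, eh, ei, fg, fi, gh, gi, hi
  2-simplices (18): abc, abe, acg, adg, adi, aei, bch, bdf, bdh, bef, cef, ceh, cfg, dfi, dgh, ehi, fgi, ghi

giving chain groups C_0 ≅ Z^9, C_1 ≅ Z^27, C_2 ≅ Z^18.

The boundary map ∂_1: C_1 → C_0 is given by ∂[p,q] = [q] − [p]. For instance
  ∂ch = h − c.
This gives a 9×27 integer matrix of rank 8; reducing to Smith normal form yields diagonal entries (1,1,1,1,1,1,1,1).

∂_2: C_2 → C_1 sends each 2-simplex [p,q,r] to [q,r] − [p,r] + [p,q]. For instance
  ∂fgi = gi − fi + fg,
  ∂dfi = fi − di + df.
As a 27×18 matrix over Z this has rank 18, with invariant factors (1,1,1,1,1,1,1,1,1,1,1,1,1,1,1,1,1,2).

Reading off H_k = ker ∂_k / im ∂_{k+1}:

  H_1: rank ker ∂_1 − rank ∂_2 = (27 − 8) − 18 = 1, and ∂_2 has invariant factor 2 > 1, so H_1 = Z × Z/2.

(K is a triangulation of the Klein bottle.)

H_1 ≅ Z × Z/2.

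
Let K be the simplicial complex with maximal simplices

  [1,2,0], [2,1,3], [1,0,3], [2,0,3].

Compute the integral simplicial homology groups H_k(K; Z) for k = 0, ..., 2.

H_0 ≅ Z,  H_1 = 0,  H_2 ≅ Z.

Order the vertices as 0 < 1 < 2 < 3. Listing each simplex with vertices in this order, K has dimension 2 with simplices:

  0-simplices (4): [0], [1], [2], [3]
  1-simplices (6): [0,1], [0,2], [0,3], [1,2], [1,3], [2,3]
  2-simplices (4): [0,1,2], [0,1,3], [0,2,3], [1,2,3]

so the chain groups are C_0 ≅ Z^4, C_1 ≅ Z^6, C_2 ≅ Z^4.

The boundary map ∂_1: C_1 → C_0 is given by ∂[p,q] = [q] − [p].
The 4×6 boundary matrix has rank 3 and Smith normal form diag(1,1,1).

∂_2: C_2 → C_1 maps a triangle to the signed sum of its edges. For instance
  ∂[0,1,2] = [1,2] − [0,2] + [0,1],
  ∂[1,2,3] = [2,3] − [1,3] + [1,2].
As a 6×4 matrix over Z this has rank 3, with invariant factors (1,1,1).

Reading off H_k = ker ∂_k / im ∂_{k+1}:

  H_0: rank C_0 − rank ∂_1 = 4 − 3 = 1, and the invariant factors of ∂_1 are all 1, so H_0 ≅ Z.
  H_1: rank ker ∂_1 − rank ∂_2 = (6 − 3) − 3 = 0, and the invariant factors of ∂_2 are all 1, so H_1 ≅ 0.
  H_2: rank ker ∂_2 − rank ∂_3 = (4 − 3) − 0 = 1, and there is no ∂_3, so H_2 ≅ Z.

As a check, the Euler characteristic is 4 − 6 + 4 = 2, which agrees with 1 − 0 + 1 = 2.
(K is a triangulation of the 2-sphere S^2.)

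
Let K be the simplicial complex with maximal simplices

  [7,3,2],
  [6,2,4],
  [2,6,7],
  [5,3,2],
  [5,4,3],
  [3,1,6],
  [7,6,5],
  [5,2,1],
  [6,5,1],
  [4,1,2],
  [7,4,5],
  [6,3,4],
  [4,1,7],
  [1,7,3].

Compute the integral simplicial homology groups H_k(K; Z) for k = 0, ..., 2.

Take the total order 1 < 2 < 3 < 4 < 5 < 6 < 7 on the vertex set. Then K (dimension 2) consists of the simplices:

  0-simplices (7): [1], [2], [3], [4], [5], [6], [7]
  1-simplices (21): [1,2], [1,3], [1,4], [1,5], [1,6], [1,7], [2,3], [2,4], [2,5], [2,6], [2,7], [3,4], [3,5], [3,6], [3,7], [4,5], [4,6], [4,7], [5,6], [5,7], [6,7]
  2-simplices (14): [1,2,4], [1,2,5], [1,3,6], [1,3,7], [1,4,7], [1,5,6], [2,3,5], [2,3,7], [2,4,6], [2,6,7], [3,4,5], [3,4,6], [4,5,7], [5,6,7]

so the chain groups are C_0 ≅ Z^7, C_1 ≅ Z^21, C_2 ≅ Z^14.

∂_1: C_1 → C_0 is given by ∂[p,q] = [q] − [p].
As a 7×21 matrix over Z this has rank 6, with invariant factors (1,1,1,1,1,1).

The boundary map ∂_2: C_2 → C_1 maps a triangle to the signed sum of its edges. For instance
  ∂[1,3,6] = [3,6] − [1,6] + [1,3],
  ∂[1,2,5] = [2,5] − [1,5] + [1,2].
As a 21×14 matrix over Z this has rank 13, with invariant factors (1,1,1,1,1,1,1,1,1,1,1,1,1).

Computing H_k = (kernel of ∂_k) / (image of ∂_{k+1}):

  H_0: rank C_0 − rank ∂_1 = 7 − 6 = 1, and the invariant factors of ∂_1 are all 1, so H_0 = Z.
  H_1: rank ker ∂_1 − rank ∂_2 = (21 − 6) − 13 = 2, and the invariant factors of ∂_2 are all 1, so H_1 = Z^2.
  H_2: rank ker ∂_2 − rank ∂_3 = (14 − 13) − 0 = 1, and there is no ∂_3, so H_2 = Z.

H_0 = Z,  H_1 = Z^2,  H_2 = Z.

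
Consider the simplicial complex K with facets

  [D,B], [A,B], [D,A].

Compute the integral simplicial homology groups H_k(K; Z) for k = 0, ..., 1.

H_0 = Z,  H_1 = Z.

Order the vertices as A < B < D. Listing each simplex with vertices in this order, K has dimension 1 with simplices:

  0-simplices (3): A, B, D
  1-simplices (3): AB, AD, BD

giving chain groups C_0 ≅ Z^3, C_1 ≅ Z^3.

The boundary map ∂_1: C_1 → C_0 is given by ∂[p,q] = [q] − [p]. For instance
  ∂AB = B − A.
The resulting 3×3 matrix has rank 2, and its Smith normal form has invariant factors (1,1).

From H_k ≅ ker(∂_k) / im(∂_{k+1}) we obtain:

  H_0: rank C_0 − rank ∂_1 = 3 − 2 = 1, and the invariant factors of ∂_1 are all 1, so H_0 = Z.
  H_1: rank ker ∂_1 − rank ∂_2 = (3 − 2) − 0 = 1, and there is no ∂_2, so H_1 = Z.

As a check, the Euler characteristic is 3 − 3 = 0, which agrees with 1 − 1 = 0.
(K is a triangulation of the circle S^1.)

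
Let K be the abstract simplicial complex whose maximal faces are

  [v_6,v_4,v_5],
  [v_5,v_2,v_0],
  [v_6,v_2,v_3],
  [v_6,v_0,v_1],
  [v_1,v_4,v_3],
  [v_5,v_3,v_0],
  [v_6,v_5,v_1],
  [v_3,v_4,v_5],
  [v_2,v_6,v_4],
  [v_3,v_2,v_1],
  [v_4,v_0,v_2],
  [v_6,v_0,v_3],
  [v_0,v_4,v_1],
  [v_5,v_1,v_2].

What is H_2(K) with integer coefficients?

Fix the vertex order v_0 < v_1 < v_2 < v_3 < v_4 < v_5 < v_6 and write every simplex with vertices in increasing order. Then dim K = 2 and the simplices of K are:

  0-simplices (7): [v_0], [v_1], [v_2], [v_3], [v_4], [v_5], [v_6]
  1-simplices (21): (21 of them)
  2-simplices (14): (14 of them)

so the chain groups are C_0 ≅ Z^7, C_1 ≅ Z^21, C_2 ≅ Z^14.

∂_1: C_1 → C_0 is given by ∂[p,q] = [q] − [p]. For instance
  ∂[v_1,v_5] = [v_5] − [v_1].
As a 7×21 matrix over Z this has rank 6, with invariant factors (1,1,1,1,1,1).

Boundary ∂_2: C_2 → C_1 maps a triangle to the signed sum of its edges. For instance
  ∂[v_0,v_3,v_5] = [v_3,v_5] − [v_0,v_5] + [v_0,v_3],
  ∂[v_0,v_2,v_4] = [v_2,v_4] − [v_0,v_4] + [v_0,v_2].
The 21×14 boundary matrix has rank 13 and Smith normal form diag(1,1,1,1,1,1,1,1,1,1,1,1,1).

Reading off H_k = ker ∂_k / im ∂_{k+1}:

  H_2: rank ker ∂_2 − rank ∂_3 = (14 − 13) − 0 = 1, and there is no ∂_3, so H_2 = Z.

H_2 = Z.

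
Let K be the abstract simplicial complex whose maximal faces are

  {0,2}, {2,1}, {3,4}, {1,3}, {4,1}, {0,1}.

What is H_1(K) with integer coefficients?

H_1 = Z^2.

Take the total order 0 < 1 < 2 < 3 < 4 on the vertex set. Then K (dimension 1) consists of the simplices:

  0-simplices (5): [0], [1], [2], [3], [4]
  1-simplices (6): [0,1], [0,2], [1,2], [1,3], [1,4], [3,4]

Hence C_0 ≅ Z^5, C_1 ≅ Z^6.

Boundary ∂_1: C_1 → C_0 sends each edge [p,q] (with p < q) to q − p. For instance
  ∂[0,1] = [1] − [0].
The 5×6 boundary matrix has rank 4 and Smith normal form diag(1,1,1,1).

Reading off H_k = ker ∂_k / im ∂_{k+1}:

  H_1: rank ker ∂_1 − rank ∂_2 = (6 − 4) − 0 = 2, and there is no ∂_2, so H_1 = Z^2.

(K is a triangulation of a wedge of 2 circles.)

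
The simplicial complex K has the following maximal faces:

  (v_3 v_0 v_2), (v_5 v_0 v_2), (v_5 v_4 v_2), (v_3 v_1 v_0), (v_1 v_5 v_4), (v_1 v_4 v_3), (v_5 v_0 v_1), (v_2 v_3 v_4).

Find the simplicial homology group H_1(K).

H_1 ≅ 0.

Order the vertices as v_0 < v_1 < v_2 < v_3 < v_4 < v_5. Listing each simplex with vertices in this order, K has dimension 2 with simplices:

  0-simplices (6): [v_0], [v_1], [v_2], [v_3], [v_4], [v_5]
  1-simplices (12): [v_0,v_1], [v_0,v_2], [v_0,v_3], [v_0,v_5], [v_1,v_3], [v_1,v_4], [v_1,v_5], [v_2,v_3], [v_2,v_4], [v_2,v_5], [v_3,v_4], [v_4,v_5]
  2-simplices (8): [v_0,v_1,v_3], [v_0,v_1,v_5], [v_0,v_2,v_3], [v_0,v_2,v_5], [v_1,v_3,v_4], [v_1,v_4,v_5], [v_2,v_3,v_4], [v_2,v_4,v_5]

giving chain groups C_0 ≅ Z^6, C_1 ≅ Z^12, C_2 ≅ Z^8.

Boundary ∂_1: C_1 → C_0 sends each edge [p,q] (with p < q) to q − p. For instance
  ∂[v_0,v_3] = [v_3] − [v_0].
The resulting 6×12 matrix has rank 5, and its Smith normal form has invariant factors (1,1,1,1,1).

Boundary ∂_2: C_2 → C_1 sends each 2-simplex [p,q,r] to [q,r] − [p,r] + [p,q]. For instance
  ∂[v_0,v_2,v_3] = [v_2,v_3] − [v_0,v_3] + [v_0,v_2],
  ∂[v_1,v_4,v_5] = [v_4,v_5] − [v_1,v_5] + [v_1,v_4].
The resulting 12×8 matrix has rank 7, and its Smith normal form has invariant factors (1,1,1,1,1,1,1).

Computing H_k = (kernel of ∂_k) / (image of ∂_{k+1}):

  H_1: rank ker ∂_1 − rank ∂_2 = (12 − 5) − 7 = 0, and the invariant factors of ∂_2 are all 1, so H_1 = 0.

(K is a triangulation of the 2-sphere S^2.)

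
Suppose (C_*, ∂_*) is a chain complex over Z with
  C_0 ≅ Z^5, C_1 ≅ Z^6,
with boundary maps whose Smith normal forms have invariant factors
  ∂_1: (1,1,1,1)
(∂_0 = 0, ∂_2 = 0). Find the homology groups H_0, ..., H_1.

H_0 ≅ Z,  H_1 ≅ Z^2.

H_0: b_0 = 5 − 0 − 4 = 1; torsion from ∂_1 factors > 1: none. So H_0 ≅ Z.
H_1: b_1 = 6 − 4 − 0 = 2; torsion from ∂_2 factors > 1: none. So H_1 ≅ Z^2.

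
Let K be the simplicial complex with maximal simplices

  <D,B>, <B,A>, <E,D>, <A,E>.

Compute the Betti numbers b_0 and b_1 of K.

Order the vertices as A < B < D < E. Listing each simplex with vertices in this order, K has dimension 1 with simplices:

  0-simplices (4): A, B, D, E
  1-simplices (4): AB, AE, BD, DE

giving chain groups C_0 ≅ Z^4, C_1 ≅ Z^4.

The boundary map ∂_1: C_1 → C_0 maps an edge to its endpoints' difference, ∂[p,q] = q − p. For instance
  ∂BD = D − B.
The resulting 4×4 matrix has rank 3, and its Smith normal form has invariant factors (1,1,1).

Computing H_k = (kernel of ∂_k) / (image of ∂_{k+1}):

  H_0: rank C_0 − rank ∂_1 = 4 − 3 = 1, and the invariant factors of ∂_1 are all 1, so H_0 ≅ Z.
  H_1: rank ker ∂_1 − rank ∂_2 = (4 − 3) − 0 = 1, and there is no ∂_2, so H_1 ≅ Z.

(K is a triangulation of the circle S^1.)

Hence the Betti numbers are b_0 = 1, b_1 = 1.

b_0 = 1, b_1 = 1.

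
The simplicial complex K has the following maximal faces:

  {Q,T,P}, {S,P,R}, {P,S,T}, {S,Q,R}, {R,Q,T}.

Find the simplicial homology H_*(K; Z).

H_0 = Z,  H_1 = Z,  H_2 = 0.

Fix the vertex order P < Q < R < S < T and write every simplex with vertices in increasing order. Then dim K = 2 and the simplices of K are:

  0-simplices (5): P, Q, R, S, T
  1-simplices (10): PQ, PR, PS, PT, QR, QS, QT, RS, RT, ST
  2-simplices (5): PQT, PRS, PST, QRS, QRT

giving chain groups C_0 ≅ Z^5, C_1 ≅ Z^10, C_2 ≅ Z^5.

∂_1: C_1 → C_0 is given by ∂[p,q] = [q] − [p].
The 5×10 boundary matrix has rank 4 and Smith normal form diag(1,1,1,1).

Boundary ∂_2: C_2 → C_1 sends each 2-simplex [p,q,r] to [q,r] − [p,r] + [p,q]. For instance
  ∂QRT = RT − QT + QR,
  ∂PRS = RS − PS + PR.
As a 10×5 matrix over Z this has rank 5, with invariant factors (1,1,1,1,1).

Now H_k = ker ∂_k / im ∂_{k+1}, so:

  H_0: rank C_0 − rank ∂_1 = 5 − 4 = 1, and the invariant factors of ∂_1 are all 1, so H_0 = Z.
  H_1: rank ker ∂_1 − rank ∂_2 = (10 − 4) − 5 = 1, and the invariant factors of ∂_2 are all 1, so H_1 = Z.
  H_2: rank ker ∂_2 − rank ∂_3 = (5 − 5) − 0 = 0, and there is no ∂_3, so H_2 = 0.

(K is a triangulation of the Möbius band.)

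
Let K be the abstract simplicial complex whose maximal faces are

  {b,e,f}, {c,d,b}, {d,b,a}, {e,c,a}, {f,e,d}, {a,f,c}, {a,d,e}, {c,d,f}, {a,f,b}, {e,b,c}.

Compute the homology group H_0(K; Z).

Fix the vertex order a < b < c < d < e < f and write every simplex with vertices in increasing order. Then dim K = 2 and the simplices of K are:

  0-simplices (6): a, b, c, d, e, f
  1-simplices (15): ab, ac, ad, ae, af, bc, bd, be, bf, cd, ce, cf, de, df, ef
  2-simplices (10): abd, abf, ace, acf, ade, bcd, bce, bef, cdf, def

giving chain groups C_0 ≅ Z^6, C_1 ≅ Z^15, C_2 ≅ Z^10.

∂_1: C_1 → C_0 maps an edge to its endpoints' difference, ∂[p,q] = q − p. For instance
  ∂ac = c − a.
This gives a 6×15 integer matrix of rank 5; reducing to Smith normal form yields diagonal entries (1,1,1,1,1).

∂_2: C_2 → C_1 acts by ∂[p,q,r] = [q,r] − [p,r] + [p,q]. For instance
  ∂bef = ef − bf + be,
  ∂abd = bd − ad + ab.
As a 15×10 matrix over Z this has rank 10, with invariant factors (1,1,1,1,1,1,1,1,1,2).

From H_k ≅ ker(∂_k) / im(∂_{k+1}) we obtain:

  H_0: rank C_0 − rank ∂_1 = 6 − 5 = 1, and the invariant factors of ∂_1 are all 1, so H_0 = Z.

H_0 ≅ Z.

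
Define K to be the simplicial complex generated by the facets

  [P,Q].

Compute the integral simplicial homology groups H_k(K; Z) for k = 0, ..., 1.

Take the total order P < Q on the vertex set. Then K (dimension 1) consists of the simplices:

  0-simplices (2): P, Q
  1-simplices (1): PQ

Hence C_0 ≅ Z^2, C_1 ≅ Z^1.

The boundary map ∂_1: C_1 → C_0 is given by ∂[p,q] = [q] − [p]. For instance
  ∂PQ = Q − P.
The 2×1 boundary matrix has rank 1 and Smith normal form diag(1).

Now H_k = ker ∂_k / im ∂_{k+1}, so:

  H_0: rank C_0 − rank ∂_1 = 2 − 1 = 1, and the invariant factors of ∂_1 are all 1, so H_0 ≅ Z.
  H_1: rank ker ∂_1 − rank ∂_2 = (1 − 1) − 0 = 0, and there is no ∂_2, so H_1 ≅ 0.

H_0 ≅ Z,  H_1 = 0.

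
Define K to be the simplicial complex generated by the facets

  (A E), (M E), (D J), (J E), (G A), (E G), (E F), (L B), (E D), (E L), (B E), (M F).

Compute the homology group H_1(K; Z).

H_1 ≅ Z^4.

We work with the vertex ordering A < B < D < E < F < G < J < L < M. The simplices of K, each written with vertices in increasing order, are:

  0-simplices (9): A, B, D, E, F, G, J, L, M
  1-simplices (12): AE, AG, BE, BL, DE, DJ, EF, EG, EJ, EL, EM, FM

giving chain groups C_0 ≅ Z^9, C_1 ≅ Z^12.

Boundary ∂_1: C_1 → C_0 sends each edge [p,q] (with p < q) to q − p. For instance
  ∂EL = L − E.
This gives a 9×12 integer matrix of rank 8; reducing to Smith normal form yields diagonal entries (1,1,1,1,1,1,1,1).

From H_k ≅ ker(∂_k) / im(∂_{k+1}) we obtain:

  H_1: rank ker ∂_1 − rank ∂_2 = (12 − 8) − 0 = 4, and there is no ∂_2, so H_1 ≅ Z^4.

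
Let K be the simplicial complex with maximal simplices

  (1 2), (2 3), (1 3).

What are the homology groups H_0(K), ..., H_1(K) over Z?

Take the total order 1 < 2 < 3 on the vertex set. Then K (dimension 1) consists of the simplices:

  0-simplices (3): [1], [2], [3]
  1-simplices (3): [1,2], [1,3], [2,3]

giving chain groups C_0 ≅ Z^3, C_1 ≅ Z^3.

Boundary ∂_1: C_1 → C_0 sends each edge [p,q] (with p < q) to q − p.
The resulting 3×3 matrix has rank 2, and its Smith normal form has invariant factors (1,1).

Reading off H_k = ker ∂_k / im ∂_{k+1}:

  H_0: rank C_0 − rank ∂_1 = 3 − 2 = 1, and the invariant factors of ∂_1 are all 1, so H_0 ≅ Z.
  H_1: rank ker ∂_1 − rank ∂_2 = (3 − 2) − 0 = 1, and there is no ∂_2, so H_1 ≅ Z.

(K is a triangulation of the circle S^1.)

H_0 = Z,  H_1 = Z.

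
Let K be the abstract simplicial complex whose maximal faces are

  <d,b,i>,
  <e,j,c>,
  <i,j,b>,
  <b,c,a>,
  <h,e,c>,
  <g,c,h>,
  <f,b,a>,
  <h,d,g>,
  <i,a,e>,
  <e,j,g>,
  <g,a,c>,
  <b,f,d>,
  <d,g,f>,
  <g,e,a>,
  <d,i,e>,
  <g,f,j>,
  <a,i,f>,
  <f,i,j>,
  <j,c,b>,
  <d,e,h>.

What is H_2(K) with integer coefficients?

H_2 ≅ 0.

Order the vertices as a < b < c < d < e < f < g < h < i < j. Listing each simplex with vertices in this order, K has dimension 2 with simplices:

  0-simplices (10): a, b, c, d, e, f, g, h, i, j
  1-simplices (30): ab, ac, ae, af, ag, ai, bc, bd, bf, bi, bj, ce, cg, ch, cj, de, df, dg, dh, di, eg, eh, ei, ej, fg, fi, fj, gh, gj, ij
  2-simplices (20): abc, abf, acg, aeg, aei, afi, bcj, bdf, bdi, bij, ceh, cej, cgh, deh, dei, dfg, dgh, egj, fgj, fij

giving chain groups C_0 ≅ Z^10, C_1 ≅ Z^30, C_2 ≅ Z^20.

The boundary map ∂_1: C_1 → C_0 maps an edge to its endpoints' difference, ∂[p,q] = q − p. For instance
  ∂ce = e − c.
The resulting 10×30 matrix has rank 9, and its Smith normal form has invariant factors (1,1,1,1,1,1,1,1,1).

Boundary ∂_2: C_2 → C_1 maps a triangle to the signed sum of its edges. For instance
  ∂acg = cg − ag + ac,
  ∂aei = ei − ai + ae.
This gives a 30×20 integer matrix of rank 20; reducing to Smith normal form yields diagonal entries (1,1,1,1,1,1,1,1,1,1,1,1,1,1,1,1,1,1,1,2).

Computing H_k = (kernel of ∂_k) / (image of ∂_{k+1}):

  H_2: rank ker ∂_2 − rank ∂_3 = (20 − 20) − 0 = 0, and there is no ∂_3, so H_2 = 0.

(K is a triangulation of the Klein bottle.)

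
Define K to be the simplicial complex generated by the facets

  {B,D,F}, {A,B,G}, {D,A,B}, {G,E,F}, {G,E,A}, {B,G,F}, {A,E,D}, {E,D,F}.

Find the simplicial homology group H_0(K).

Take the total order A < B < D < E < F < G on the vertex set. Then K (dimension 2) consists of the simplices:

  0-simplices (6): A, B, D, E, F, G
  1-simplices (12): AB, AD, AE, AG, BD, BF, BG, DE, DF, EF, EG, FG
  2-simplices (8): ABD, ABG, ADE, AEG, BDF, BFG, DEF, EFG

giving chain groups C_0 ≅ Z^6, C_1 ≅ Z^12, C_2 ≅ Z^8.

The boundary map ∂_1: C_1 → C_0 maps an edge to its endpoints' difference, ∂[p,q] = q − p.
This gives a 6×12 integer matrix of rank 5; reducing to Smith normal form yields diagonal entries (1,1,1,1,1).

∂_2: C_2 → C_1 maps a triangle to the signed sum of its edges. For instance
  ∂EFG = FG − EG + EF,
  ∂BDF = DF − BF + BD.
The resulting 12×8 matrix has rank 7, and its Smith normal form has invariant factors (1,1,1,1,1,1,1).

Computing H_k = (kernel of ∂_k) / (image of ∂_{k+1}):

  H_0: rank C_0 − rank ∂_1 = 6 − 5 = 1, and the invariant factors of ∂_1 are all 1, so H_0 = Z.

H_0 ≅ Z.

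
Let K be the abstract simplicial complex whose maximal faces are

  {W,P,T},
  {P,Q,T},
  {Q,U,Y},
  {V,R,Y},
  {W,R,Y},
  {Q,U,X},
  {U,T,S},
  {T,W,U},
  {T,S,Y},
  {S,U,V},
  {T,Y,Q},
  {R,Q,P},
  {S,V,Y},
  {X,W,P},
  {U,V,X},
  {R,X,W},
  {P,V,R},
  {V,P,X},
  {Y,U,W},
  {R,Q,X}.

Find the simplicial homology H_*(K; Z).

H_0 ≅ Z,  H_1 ≅ Z ⊕ Z/2,  H_2 = 0.

We work with the vertex ordering P < Q < R < S < T < U < V < W < X < Y. The simplices of K, each written with vertices in increasing order, are:

  0-simplices (10): P, Q, R, S, T, U, V, W, X, Y
  1-simplices (30): PQ, PR, PT, PV, PW, PX, QR, QT, QU, QX, QY, RV, RW, RX, RY, ST, SU, SV, SY, TU, TW, TY, UV, UW, UX, UY, VX, VY, WX, WY
  2-simplices (20): PQR, PQT, PRV, PTW, PVX, PWX, QRX, QTY, QUX, QUY, RVY, RWX, RWY, STU, STY, SUV, SVY, TUW, UVX, UWY

giving chain groups C_0 ≅ Z^10, C_1 ≅ Z^30, C_2 ≅ Z^20.

∂_1: C_1 → C_0 sends each edge [p,q] (with p < q) to q − p. For instance
  ∂SY = Y − S.
This gives a 10×30 integer matrix of rank 9; reducing to Smith normal form yields diagonal entries (1,1,1,1,1,1,1,1,1).

∂_2: C_2 → C_1 maps a triangle to the signed sum of its edges. For instance
  ∂UVX = VX − UX + UV,
  ∂SVY = VY − SY + SV.
As a 30×20 matrix over Z this has rank 20, with invariant factors (1,1,1,1,1,1,1,1,1,1,1,1,1,1,1,1,1,1,1,2).

From H_k ≅ ker(∂_k) / im(∂_{k+1}) we obtain:

  H_0: rank C_0 − rank ∂_1 = 10 − 9 = 1, and the invariant factors of ∂_1 are all 1, so H_0 = Z.
  H_1: rank ker ∂_1 − rank ∂_2 = (30 − 9) − 20 = 1, and ∂_2 has invariant factor 2 > 1, so H_1 = Z ⊕ Z/2.
  H_2: rank ker ∂_2 − rank ∂_3 = (20 − 20) − 0 = 0, and there is no ∂_3, so H_2 = 0.

As a check, the Euler characteristic is 10 − 30 + 20 = 0, which agrees with 1 − 1 + 0 = 0.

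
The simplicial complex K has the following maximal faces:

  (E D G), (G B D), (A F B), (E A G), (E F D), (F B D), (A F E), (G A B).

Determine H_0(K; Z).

H_0 ≅ Z.

Fix the vertex order A < B < D < E < F < G and write every simplex with vertices in increasing order. Then dim K = 2 and the simplices of K are:

  0-simplices (6): A, B, D, E, F, G
  1-simplices (12): AB, AE, AF, AG, BD, BF, BG, DE, DF, DG, EF, EG
  2-simplices (8): ABF, ABG, AEF, AEG, BDF, BDG, DEF, DEG

so the chain groups are C_0 ≅ Z^6, C_1 ≅ Z^12, C_2 ≅ Z^8.

The boundary map ∂_1: C_1 → C_0 maps an edge to its endpoints' difference, ∂[p,q] = q − p.
As a 6×12 matrix over Z this has rank 5, with invariant factors (1,1,1,1,1).

The boundary map ∂_2: C_2 → C_1 acts by ∂[p,q,r] = [q,r] − [p,r] + [p,q]. For instance
  ∂AEG = EG − AG + AE,
  ∂DEG = EG − DG + DE.
The resulting 12×8 matrix has rank 7, and its Smith normal form has invariant factors (1,1,1,1,1,1,1).

Computing H_k = (kernel of ∂_k) / (image of ∂_{k+1}):

  H_0: rank C_0 − rank ∂_1 = 6 − 5 = 1, and the invariant factors of ∂_1 are all 1, so H_0 = Z.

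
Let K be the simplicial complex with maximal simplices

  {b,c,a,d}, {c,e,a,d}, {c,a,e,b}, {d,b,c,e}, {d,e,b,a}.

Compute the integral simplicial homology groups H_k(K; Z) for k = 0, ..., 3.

H_0 = Z,  H_1 = 0,  H_2 = 0,  H_3 = Z.

K has 5 vertices, 10 edges, 10 triangles, 5 3-simplices.
rank ∂_0 = 0, rank ∂_1 = 4 ⇒ b_0 = 5 − 0 − 4 = 1; all invariant factors of ∂_1 are 1 so no torsion. So H_0 ≅ Z.
rank ∂_1 = 4, rank ∂_2 = 6 ⇒ b_1 = 10 − 4 − 6 = 0; all invariant factors of ∂_2 are 1 so no torsion. So H_1 ≅ 0.
rank ∂_2 = 6, rank ∂_3 = 4 ⇒ b_2 = 10 − 6 − 4 = 0; all invariant factors of ∂_3 are 1 so no torsion. So H_2 ≅ 0.
rank ∂_3 = 4, rank ∂_4 = 0 ⇒ b_3 = 5 − 4 − 0 = 1. So H_3 ≅ Z.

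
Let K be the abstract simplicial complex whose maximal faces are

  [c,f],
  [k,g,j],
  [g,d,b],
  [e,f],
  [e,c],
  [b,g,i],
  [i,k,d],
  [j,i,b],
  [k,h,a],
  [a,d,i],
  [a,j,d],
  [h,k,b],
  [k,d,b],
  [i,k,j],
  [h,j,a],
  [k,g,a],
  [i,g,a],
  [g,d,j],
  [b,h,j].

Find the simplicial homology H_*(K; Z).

Fix the vertex order a < b < c < d < e < f < g < h < i < j < k and write every simplex with vertices in increasing order. Then dim K = 2 and the simplices of K are:

  0-simplices (11): a, b, c, d, e, f, g, h, i, j, k
  1-simplices (27): ad, ag, ah, ai, aj, ak, bd, bg, bh, bi, bj, bk, ce, cf, dg, di, dj, dk, ef, gi, gj, gk, hj, hk, ij, ik, jk
  2-simplices (16): adi, adj, agi, agk, ahj, ahk, bdg, bdk, bgi, bhj, bhk, bij, dgj, dik, gjk, ijk

so the chain groups are C_0 ≅ Z^11, C_1 ≅ Z^27, C_2 ≅ Z^16.

Boundary ∂_1: C_1 → C_0 sends each edge [p,q] (with p < q) to q − p. For instance
  ∂ad = d − a.
As a 11×27 matrix over Z this has rank 9, with invariant factors (1,1,1,1,1,1,1,1,1).

The boundary map ∂_2: C_2 → C_1 acts by ∂[p,q,r] = [q,r] − [p,r] + [p,q]. For instance
  ∂bdg = dg − bg + bd,
  ∂ijk = jk − ik + ij.
The 27×16 boundary matrix has rank 15 and Smith normal form diag(1,1,1,1,1,1,1,1,1,1,1,1,1,1,1).

From H_k ≅ ker(∂_k) / im(∂_{k+1}) we obtain:

  H_0: rank C_0 − rank ∂_1 = 11 − 9 = 2, and the invariant factors of ∂_1 are all 1, so H_0 = Z^2.
  H_1: rank ker ∂_1 − rank ∂_2 = (27 − 9) − 15 = 3, and the invariant factors of ∂_2 are all 1, so H_1 = Z^3.
  H_2: rank ker ∂_2 − rank ∂_3 = (16 − 15) − 0 = 1, and there is no ∂_3, so H_2 = Z.

H_0 = Z^2,  H_1 = Z^3,  H_2 = Z.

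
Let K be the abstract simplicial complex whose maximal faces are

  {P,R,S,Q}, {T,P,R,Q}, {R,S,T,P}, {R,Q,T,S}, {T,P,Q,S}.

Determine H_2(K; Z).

H_2 ≅ 0.

K has 5 vertices, 10 edges, 10 triangles, 5 3-simplices.
rank ∂_2 = 6, rank ∂_3 = 4 ⇒ b_2 = 10 − 6 − 4 = 0; all invariant factors of ∂_3 are 1 so no torsion. So H_2 = 0.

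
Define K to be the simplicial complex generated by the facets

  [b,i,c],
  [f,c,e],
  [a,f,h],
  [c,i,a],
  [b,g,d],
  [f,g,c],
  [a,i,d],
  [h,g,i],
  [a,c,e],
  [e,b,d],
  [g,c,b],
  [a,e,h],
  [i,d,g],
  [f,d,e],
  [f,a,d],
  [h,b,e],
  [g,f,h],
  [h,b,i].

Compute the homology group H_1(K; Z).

H_1 ≅ Z ⊕ Z/2.

Order the vertices as a < b < c < d < e < f < g < h < i. Listing each simplex with vertices in this order, K has dimension 2 with simplices:

  0-simplices (9): a, b, c, d, e, f, g, h, i
  1-simplices (27): ac, ad, ae, af, ah, ai, bc, bd, be, bg, bh, bi, ce, cf, cg, ci, de, df, dg, di, ef, eh, fg, fh, gh, gi, hi
  2-simplices (18): ace, aci, adf, adi, aeh, afh, bcg, bci, bde, bdg, beh, bhi, cef, cfg, def, dgi, fgh, ghi

Hence C_0 ≅ Z^9, C_1 ≅ Z^27, C_2 ≅ Z^18.

The boundary map ∂_1: C_1 → C_0 is given by ∂[p,q] = [q] − [p]. For instance
  ∂ef = f − e.
The 9×27 boundary matrix has rank 8 and Smith normal form diag(1,1,1,1,1,1,1,1).

Boundary ∂_2: C_2 → C_1 maps a triangle to the signed sum of its edges. For instance
  ∂fgh = gh − fh + fg,
  ∂aci = ci − ai + ac.
The 27×18 boundary matrix has rank 18 and Smith normal form diag(1,1,1,1,1,1,1,1,1,1,1,1,1,1,1,1,1,2).

Now H_k = ker ∂_k / im ∂_{k+1}, so:

  H_1: rank ker ∂_1 − rank ∂_2 = (27 − 8) − 18 = 1, and ∂_2 has invariant factor 2 > 1, so H_1 = Z ⊕ Z/2.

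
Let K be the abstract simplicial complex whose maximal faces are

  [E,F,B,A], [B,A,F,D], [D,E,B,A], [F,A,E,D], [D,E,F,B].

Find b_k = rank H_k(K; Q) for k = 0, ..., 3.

b_0 = 1, b_1 = 0, b_2 = 0, b_3 = 1.

Order the vertices as A < B < D < E < F. Listing each simplex with vertices in this order, K has dimension 3 with simplices:

  0-simplices (5): A, B, D, E, F
  1-simplices (10): AB, AD, AE, AF, BD, BE, BF, DE, DF, EF
  2-simplices (10): ABD, ABE, ABF, ADE, ADF, AEF, BDE, BDF, BEF, DEF
  3-simplices (5): ABDE, ABDF, ABEF, ADEF, BDEF

so the chain groups are C_0 ≅ Z^5, C_1 ≅ Z^10, C_2 ≅ Z^10, C_3 ≅ Z^5.

The boundary map ∂_1: C_1 → C_0 is given by ∂[p,q] = [q] − [p]. For instance
  ∂AF = F − A.
This gives a 5×10 integer matrix of rank 4; reducing to Smith normal form yields diagonal entries (1,1,1,1).

Boundary ∂_2: C_2 → C_1 maps a triangle to the signed sum of its edges. For instance
  ∂DEF = EF − DF + DE,
  ∂ABE = BE − AE + AB.
The 10×10 boundary matrix has rank 6 and Smith normal form diag(1,1,1,1,1,1).

∂_3: C_3 → C_2 sends each 3-simplex σ to the alternating sum Σ_i (−1)^i (σ with its i-th vertex removed). For instance
  ∂ADEF = DEF − AEF + ADF − ADE,
  ∂ABEF = BEF − AEF + ABF − ABE.
This gives a 10×5 integer matrix of rank 4; reducing to Smith normal form yields diagonal entries (1,1,1,1).

Computing H_k = (kernel of ∂_k) / (image of ∂_{k+1}):

  H_0: rank C_0 − rank ∂_1 = 5 − 4 = 1, and the invariant factors of ∂_1 are all 1, so H_0 = Z.
  H_1: rank ker ∂_1 − rank ∂_2 = (10 − 4) − 6 = 0, and the invariant factors of ∂_2 are all 1, so H_1 = 0.
  H_2: rank ker ∂_2 − rank ∂_3 = (10 − 6) − 4 = 0, and the invariant factors of ∂_3 are all 1, so H_2 = 0.
  H_3: rank ker ∂_3 − rank ∂_4 = (5 − 4) − 0 = 1, and there is no ∂_4, so H_3 = Z.

As a check, the Euler characteristic is 5 − 10 + 10 − 5 = 0, which agrees with 1 − 0 + 0 − 1 = 0.

Hence the Betti numbers are b_0 = 1, b_1 = 0, b_2 = 0, b_3 = 1.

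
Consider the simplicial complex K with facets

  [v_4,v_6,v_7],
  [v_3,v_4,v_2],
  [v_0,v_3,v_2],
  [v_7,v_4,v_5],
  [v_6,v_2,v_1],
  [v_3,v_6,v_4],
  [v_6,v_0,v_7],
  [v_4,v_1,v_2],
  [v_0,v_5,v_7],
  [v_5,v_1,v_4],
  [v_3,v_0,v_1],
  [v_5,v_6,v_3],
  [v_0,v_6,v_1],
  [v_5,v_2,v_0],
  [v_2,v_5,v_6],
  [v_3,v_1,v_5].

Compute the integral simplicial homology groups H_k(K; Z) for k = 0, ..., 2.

H_0 = Z,  H_1 = Z^2,  H_2 = Z.

We work with the vertex ordering v_0 < v_1 < v_2 < v_3 < v_4 < v_5 < v_6 < v_7. The simplices of K, each written with vertices in increasing order, are:

  0-simplices (8): [v_0], [v_1], [v_2], [v_3], [v_4], [v_5], [v_6], [v_7]
  1-simplices (24): (24 of them)
  2-simplices (16): (16 of them)

Hence C_0 ≅ Z^8, C_1 ≅ Z^24, C_2 ≅ Z^16.

∂_1: C_1 → C_0 sends each edge [p,q] (with p < q) to q − p.
As a 8×24 matrix over Z this has rank 7, with invariant factors (1,1,1,1,1,1,1).

∂_2: C_2 → C_1 acts by ∂[p,q,r] = [q,r] − [p,r] + [p,q]. For instance
  ∂[v_0,v_2,v_3] = [v_2,v_3] − [v_0,v_3] + [v_0,v_2],
  ∂[v_3,v_5,v_6] = [v_5,v_6] − [v_3,v_6] + [v_3,v_5].
The 24×16 boundary matrix has rank 15 and Smith normal form diag(1,1,1,1,1,1,1,1,1,1,1,1,1,1,1).

From H_k ≅ ker(∂_k) / im(∂_{k+1}) we obtain:

  H_0: rank C_0 − rank ∂_1 = 8 − 7 = 1, and the invariant factors of ∂_1 are all 1, so H_0 = Z.
  H_1: rank ker ∂_1 − rank ∂_2 = (24 − 7) − 15 = 2, and the invariant factors of ∂_2 are all 1, so H_1 = Z^2.
  H_2: rank ker ∂_2 − rank ∂_3 = (16 − 15) − 0 = 1, and there is no ∂_3, so H_2 = Z.

As a check, the Euler characteristic is 8 − 24 + 16 = 0, which agrees with 1 − 2 + 1 = 0.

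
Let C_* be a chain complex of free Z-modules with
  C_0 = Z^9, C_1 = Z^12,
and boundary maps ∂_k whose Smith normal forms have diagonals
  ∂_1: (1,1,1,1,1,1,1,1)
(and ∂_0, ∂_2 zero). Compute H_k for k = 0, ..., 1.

H_0: b_0 = 9 − 0 − 8 = 1; torsion from ∂_1 factors > 1: none. So H_0 = Z.
H_1: b_1 = 12 − 8 − 0 = 4; torsion from ∂_2 factors > 1: none. So H_1 = Z^4.

H_0 = Z,  H_1 = Z^4.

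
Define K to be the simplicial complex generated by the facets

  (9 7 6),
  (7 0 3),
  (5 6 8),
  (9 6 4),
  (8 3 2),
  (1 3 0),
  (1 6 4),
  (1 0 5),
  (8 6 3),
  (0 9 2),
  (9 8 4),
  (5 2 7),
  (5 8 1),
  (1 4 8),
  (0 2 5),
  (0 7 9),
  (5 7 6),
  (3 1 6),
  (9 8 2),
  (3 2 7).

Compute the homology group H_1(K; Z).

Take the total order 0 < 1 < 2 < 3 < 4 < 5 < 6 < 7 < 8 < 9 on the vertex set. Then K (dimension 2) consists of the simplices:

  0-simplices (10): [0], [1], [2], [3], [4], [5], [6], [7], [8], [9]
  1-simplices (30): (30 of them)
  2-simplices (20): (20 of them)

giving chain groups C_0 ≅ Z^10, C_1 ≅ Z^30, C_2 ≅ Z^20.

∂_1: C_1 → C_0 maps an edge to its endpoints' difference, ∂[p,q] = q − p. For instance
  ∂[4,6] = [6] − [4].
As a 10×30 matrix over Z this has rank 9, with invariant factors (1,1,1,1,1,1,1,1,1).

The boundary map ∂_2: C_2 → C_1 sends each 2-simplex [p,q,r] to [q,r] − [p,r] + [p,q]. For instance
  ∂[0,3,7] = [3,7] − [0,7] + [0,3],
  ∂[4,6,9] = [6,9] − [4,9] + [4,6].
The 30×20 boundary matrix has rank 20 and Smith normal form diag(1,1,1,1,1,1,1,1,1,1,1,1,1,1,1,1,1,1,1,2).

Reading off H_k = ker ∂_k / im ∂_{k+1}:

  H_1: rank ker ∂_1 − rank ∂_2 = (30 − 9) − 20 = 1, and ∂_2 has invariant factor 2 > 1, so H_1 ≅ Z ⊕ Z/2.

H_1 ≅ Z ⊕ Z/2.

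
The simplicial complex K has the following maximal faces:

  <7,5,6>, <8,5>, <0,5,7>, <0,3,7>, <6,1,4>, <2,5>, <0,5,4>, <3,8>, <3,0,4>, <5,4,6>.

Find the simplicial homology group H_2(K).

H_2 = 0.

Fix the vertex order 0 < 1 < 2 < 3 < 4 < 5 < 6 < 7 < 8 and write every simplex with vertices in increasing order. Then dim K = 2 and the simplices of K are:

  0-simplices (9): [0], [1], [2], [3], [4], [5], [6], [7], [8]
  1-simplices (16): [0,3], [0,4], [0,5], [0,7], [1,4], [1,6], [2,5], [3,4], [3,7], [3,8], [4,5], [4,6], [5,6], [5,7], [5,8], [6,7]
  2-simplices (7): [0,3,4], [0,3,7], [0,4,5], [0,5,7], [1,4,6], [4,5,6], [5,6,7]

so the chain groups are C_0 ≅ Z^9, C_1 ≅ Z^16, C_2 ≅ Z^7.

Boundary ∂_1: C_1 → C_0 sends each edge [p,q] (with p < q) to q − p.
The 9×16 boundary matrix has rank 8 and Smith normal form diag(1,1,1,1,1,1,1,1).

The boundary map ∂_2: C_2 → C_1 acts by ∂[p,q,r] = [q,r] − [p,r] + [p,q]. For instance
  ∂[1,4,6] = [4,6] − [1,6] + [1,4],
  ∂[0,5,7] = [5,7] − [0,7] + [0,5].
This gives a 16×7 integer matrix of rank 7; reducing to Smith normal form yields diagonal entries (1,1,1,1,1,1,1).

Reading off H_k = ker ∂_k / im ∂_{k+1}:

  H_2: rank ker ∂_2 − rank ∂_3 = (7 − 7) − 0 = 0, and there is no ∂_3, so H_2 ≅ 0.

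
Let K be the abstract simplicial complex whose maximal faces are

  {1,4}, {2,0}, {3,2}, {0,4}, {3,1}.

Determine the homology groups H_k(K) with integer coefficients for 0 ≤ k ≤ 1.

We work with the vertex ordering 0 < 1 < 2 < 3 < 4. The simplices of K, each written with vertices in increasing order, are:

  0-simplices (5): [0], [1], [2], [3], [4]
  1-simplices (5): [0,2], [0,4], [1,3], [1,4], [2,3]

so the chain groups are C_0 ≅ Z^5, C_1 ≅ Z^5.

∂_1: C_1 → C_0 sends each edge [p,q] (with p < q) to q − p. For instance
  ∂[0,4] = [4] − [0].
As a 5×5 matrix over Z this has rank 4, with invariant factors (1,1,1,1).

Reading off H_k = ker ∂_k / im ∂_{k+1}:

  H_0: rank C_0 − rank ∂_1 = 5 − 4 = 1, and the invariant factors of ∂_1 are all 1, so H_0 = Z.
  H_1: rank ker ∂_1 − rank ∂_2 = (5 − 4) − 0 = 1, and there is no ∂_2, so H_1 = Z.

(K is a triangulation of the circle S^1.)

H_0 ≅ Z,  H_1 ≅ Z.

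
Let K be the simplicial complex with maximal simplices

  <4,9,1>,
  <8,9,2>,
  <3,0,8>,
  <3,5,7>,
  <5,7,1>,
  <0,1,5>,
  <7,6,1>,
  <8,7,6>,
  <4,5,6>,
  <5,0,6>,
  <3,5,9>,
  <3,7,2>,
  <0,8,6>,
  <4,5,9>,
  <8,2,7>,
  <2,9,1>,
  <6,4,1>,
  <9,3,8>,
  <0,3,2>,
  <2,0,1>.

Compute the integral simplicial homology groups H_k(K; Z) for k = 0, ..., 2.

We work with the vertex ordering 0 < 1 < 2 < 3 < 4 < 5 < 6 < 7 < 8 < 9. The simplices of K, each written with vertices in increasing order, are:

  0-simplices (10): [0], [1], [2], [3], [4], [5], [6], [7], [8], [9]
  1-simplices (30): (30 of them)
  2-simplices (20): (20 of them)

giving chain groups C_0 ≅ Z^10, C_1 ≅ Z^30, C_2 ≅ Z^20.

Boundary ∂_1: C_1 → C_0 maps an edge to its endpoints' difference, ∂[p,q] = q − p. For instance
  ∂[6,8] = [8] − [6].
The 10×30 boundary matrix has rank 9 and Smith normal form diag(1,1,1,1,1,1,1,1,1).

∂_2: C_2 → C_1 acts by ∂[p,q,r] = [q,r] − [p,r] + [p,q]. For instance
  ∂[3,5,7] = [5,7] − [3,7] + [3,5],
  ∂[4,5,9] = [5,9] − [4,9] + [4,5].
As a 30×20 matrix over Z this has rank 20, with invariant factors (1,1,1,1,1,1,1,1,1,1,1,1,1,1,1,1,1,1,1,2).

From H_k ≅ ker(∂_k) / im(∂_{k+1}) we obtain:

  H_0: rank C_0 − rank ∂_1 = 10 − 9 = 1, and the invariant factors of ∂_1 are all 1, so H_0 = Z.
  H_1: rank ker ∂_1 − rank ∂_2 = (30 − 9) − 20 = 1, and ∂_2 has invariant factor 2 > 1, so H_1 = Z ⊕ Z/2Z.
  H_2: rank ker ∂_2 − rank ∂_3 = (20 − 20) − 0 = 0, and there is no ∂_3, so H_2 = 0.

H_0 ≅ Z,  H_1 ≅ Z ⊕ Z/2Z,  H_2 = 0.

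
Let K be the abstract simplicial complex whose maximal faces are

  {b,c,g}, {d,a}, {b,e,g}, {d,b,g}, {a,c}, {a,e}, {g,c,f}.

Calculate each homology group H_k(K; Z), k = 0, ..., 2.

We work with the vertex ordering a < b < c < d < e < f < g. The simplices of K, each written with vertices in increasing order, are:

  0-simplices (7): a, b, c, d, e, f, g
  1-simplices (12): ac, ad, ae, bc, bd, be, bg, cf, cg, dg, eg, fg
  2-simplices (4): bcg, bdg, beg, cfg

giving chain groups C_0 ≅ Z^7, C_1 ≅ Z^12, C_2 ≅ Z^4.

∂_1: C_1 → C_0 maps an edge to its endpoints' difference, ∂[p,q] = q − p.
The resulting 7×12 matrix has rank 6, and its Smith normal form has invariant factors (1,1,1,1,1,1).

∂_2: C_2 → C_1 sends each 2-simplex [p,q,r] to [q,r] − [p,r] + [p,q]. For instance
  ∂cfg = fg − cg + cf,
  ∂bcg = cg − bg + bc.
The resulting 12×4 matrix has rank 4, and its Smith normal form has invariant factors (1,1,1,1).

Reading off H_k = ker ∂_k / im ∂_{k+1}:

  H_0: rank C_0 − rank ∂_1 = 7 − 6 = 1, and the invariant factors of ∂_1 are all 1, so H_0 ≅ Z.
  H_1: rank ker ∂_1 − rank ∂_2 = (12 − 6) − 4 = 2, and the invariant factors of ∂_2 are all 1, so H_1 ≅ Z^2.
  H_2: rank ker ∂_2 − rank ∂_3 = (4 − 4) − 0 = 0, and there is no ∂_3, so H_2 ≅ 0.

As a check, the Euler characteristic is 7 − 12 + 4 = -1, which agrees with 1 − 2 + 0 = -1.

H_0 = Z,  H_1 = Z^2,  H_2 = 0.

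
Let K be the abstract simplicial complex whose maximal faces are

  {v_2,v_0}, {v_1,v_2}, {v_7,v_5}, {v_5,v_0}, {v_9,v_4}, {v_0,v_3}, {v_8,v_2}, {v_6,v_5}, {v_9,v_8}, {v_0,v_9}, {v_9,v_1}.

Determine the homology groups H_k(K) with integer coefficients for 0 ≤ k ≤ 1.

H_0 ≅ Z,  H_1 ≅ Z^2.

We work with the vertex ordering v_0 < v_1 < v_2 < v_3 < v_4 < v_5 < v_6 < v_7 < v_8 < v_9. The simplices of K, each written with vertices in increasing order, are:

  0-simplices (10): [v_0], [v_1], [v_2], [v_3], [v_4], [v_5], [v_6], [v_7], [v_8], [v_9]
  1-simplices (11): [v_0,v_2], [v_0,v_3], [v_0,v_5], [v_0,v_9], [v_1,v_2], [v_1,v_9], [v_2,v_8], [v_4,v_9], [v_5,v_6], [v_5,v_7], [v_8,v_9]

giving chain groups C_0 ≅ Z^10, C_1 ≅ Z^11.

Boundary ∂_1: C_1 → C_0 sends each edge [p,q] (with p < q) to q − p.
The 10×11 boundary matrix has rank 9 and Smith normal form diag(1,1,1,1,1,1,1,1,1).

Computing H_k = (kernel of ∂_k) / (image of ∂_{k+1}):

  H_0: rank C_0 − rank ∂_1 = 10 − 9 = 1, and the invariant factors of ∂_1 are all 1, so H_0 = Z.
  H_1: rank ker ∂_1 − rank ∂_2 = (11 − 9) − 0 = 2, and there is no ∂_2, so H_1 = Z^2.

As a check, the Euler characteristic is 10 − 11 = -1, which agrees with 1 − 2 = -1.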